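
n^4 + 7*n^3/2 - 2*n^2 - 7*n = n*(n + 7/2)*(n - sqrt(2))*(n + sqrt(2))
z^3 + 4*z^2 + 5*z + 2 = (z + 1)^2*(z + 2)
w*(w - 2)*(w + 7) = w^3 + 5*w^2 - 14*w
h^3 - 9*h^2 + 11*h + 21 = (h - 7)*(h - 3)*(h + 1)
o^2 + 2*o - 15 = (o - 3)*(o + 5)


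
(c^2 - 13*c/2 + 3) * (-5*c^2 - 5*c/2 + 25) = -5*c^4 + 30*c^3 + 105*c^2/4 - 170*c + 75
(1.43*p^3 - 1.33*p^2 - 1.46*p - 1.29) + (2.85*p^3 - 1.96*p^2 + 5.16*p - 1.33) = 4.28*p^3 - 3.29*p^2 + 3.7*p - 2.62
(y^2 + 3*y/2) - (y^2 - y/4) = 7*y/4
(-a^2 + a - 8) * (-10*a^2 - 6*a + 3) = 10*a^4 - 4*a^3 + 71*a^2 + 51*a - 24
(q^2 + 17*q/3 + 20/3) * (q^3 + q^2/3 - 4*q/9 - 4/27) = q^5 + 6*q^4 + 73*q^3/9 - 4*q^2/9 - 308*q/81 - 80/81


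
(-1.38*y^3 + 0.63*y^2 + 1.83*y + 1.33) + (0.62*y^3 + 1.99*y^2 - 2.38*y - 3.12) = -0.76*y^3 + 2.62*y^2 - 0.55*y - 1.79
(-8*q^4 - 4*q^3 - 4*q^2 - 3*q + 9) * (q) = -8*q^5 - 4*q^4 - 4*q^3 - 3*q^2 + 9*q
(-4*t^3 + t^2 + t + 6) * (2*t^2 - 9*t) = -8*t^5 + 38*t^4 - 7*t^3 + 3*t^2 - 54*t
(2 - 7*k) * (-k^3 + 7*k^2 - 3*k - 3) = 7*k^4 - 51*k^3 + 35*k^2 + 15*k - 6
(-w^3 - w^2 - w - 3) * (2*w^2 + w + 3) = -2*w^5 - 3*w^4 - 6*w^3 - 10*w^2 - 6*w - 9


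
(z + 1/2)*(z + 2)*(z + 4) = z^3 + 13*z^2/2 + 11*z + 4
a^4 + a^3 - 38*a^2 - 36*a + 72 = (a - 6)*(a - 1)*(a + 2)*(a + 6)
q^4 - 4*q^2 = q^2*(q - 2)*(q + 2)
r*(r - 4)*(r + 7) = r^3 + 3*r^2 - 28*r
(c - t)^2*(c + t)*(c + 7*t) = c^4 + 6*c^3*t - 8*c^2*t^2 - 6*c*t^3 + 7*t^4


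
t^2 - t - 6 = (t - 3)*(t + 2)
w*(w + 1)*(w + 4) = w^3 + 5*w^2 + 4*w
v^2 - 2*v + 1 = (v - 1)^2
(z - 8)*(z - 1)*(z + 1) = z^3 - 8*z^2 - z + 8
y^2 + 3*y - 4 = (y - 1)*(y + 4)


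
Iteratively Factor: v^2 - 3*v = (v)*(v - 3)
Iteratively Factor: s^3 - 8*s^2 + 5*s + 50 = (s - 5)*(s^2 - 3*s - 10) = (s - 5)*(s + 2)*(s - 5)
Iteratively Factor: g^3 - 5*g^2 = (g)*(g^2 - 5*g) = g*(g - 5)*(g)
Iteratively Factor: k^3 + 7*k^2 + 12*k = (k)*(k^2 + 7*k + 12) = k*(k + 3)*(k + 4)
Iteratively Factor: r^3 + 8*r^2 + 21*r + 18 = (r + 2)*(r^2 + 6*r + 9) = (r + 2)*(r + 3)*(r + 3)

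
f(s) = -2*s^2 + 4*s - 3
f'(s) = 4 - 4*s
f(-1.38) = -12.33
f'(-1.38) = 9.52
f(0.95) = -1.00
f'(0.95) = 0.20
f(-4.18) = -54.66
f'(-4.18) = 20.72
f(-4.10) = -53.02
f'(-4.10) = 20.40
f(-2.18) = -21.22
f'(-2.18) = 12.72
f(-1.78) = -16.46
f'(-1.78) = 11.12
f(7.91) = -96.50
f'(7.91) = -27.64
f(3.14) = -10.16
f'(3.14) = -8.56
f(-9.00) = -201.00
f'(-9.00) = 40.00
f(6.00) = -51.00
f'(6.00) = -20.00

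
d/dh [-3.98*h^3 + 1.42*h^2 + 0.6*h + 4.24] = -11.94*h^2 + 2.84*h + 0.6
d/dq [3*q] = 3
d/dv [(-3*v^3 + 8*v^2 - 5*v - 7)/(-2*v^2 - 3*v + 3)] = (6*v^4 + 18*v^3 - 61*v^2 + 20*v - 36)/(4*v^4 + 12*v^3 - 3*v^2 - 18*v + 9)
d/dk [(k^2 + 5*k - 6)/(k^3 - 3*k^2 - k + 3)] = (-k^2 - 12*k + 9)/(k^4 - 4*k^3 - 2*k^2 + 12*k + 9)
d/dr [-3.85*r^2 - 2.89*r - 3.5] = -7.7*r - 2.89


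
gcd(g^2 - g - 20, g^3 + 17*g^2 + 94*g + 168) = g + 4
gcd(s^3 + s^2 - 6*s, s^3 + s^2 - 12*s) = s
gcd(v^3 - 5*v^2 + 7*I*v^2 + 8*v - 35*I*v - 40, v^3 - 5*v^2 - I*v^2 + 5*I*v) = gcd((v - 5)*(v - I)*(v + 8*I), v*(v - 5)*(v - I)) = v^2 + v*(-5 - I) + 5*I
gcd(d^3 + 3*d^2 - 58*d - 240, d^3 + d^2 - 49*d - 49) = 1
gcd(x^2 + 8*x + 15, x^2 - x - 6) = 1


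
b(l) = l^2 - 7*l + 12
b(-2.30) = 33.39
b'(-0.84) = -8.68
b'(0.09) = -6.82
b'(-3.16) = -13.32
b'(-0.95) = -8.90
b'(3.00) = -1.00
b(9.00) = 30.00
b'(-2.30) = -11.60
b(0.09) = 11.38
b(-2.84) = 39.95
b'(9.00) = 11.00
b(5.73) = 4.72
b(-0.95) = 19.55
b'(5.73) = 4.46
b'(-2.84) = -12.68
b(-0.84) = 18.59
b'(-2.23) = -11.46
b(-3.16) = 44.11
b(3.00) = 0.00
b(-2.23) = 32.58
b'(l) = 2*l - 7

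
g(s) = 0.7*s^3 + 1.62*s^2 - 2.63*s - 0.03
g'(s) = 2.1*s^2 + 3.24*s - 2.63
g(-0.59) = 1.94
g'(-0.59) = -3.81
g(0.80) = -0.74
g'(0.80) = 1.31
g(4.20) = 69.36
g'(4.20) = 48.02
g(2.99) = 25.30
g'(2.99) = 25.83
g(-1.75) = 5.78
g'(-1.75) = -1.87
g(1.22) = 0.44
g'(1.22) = 4.45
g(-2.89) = 4.20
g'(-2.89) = 5.55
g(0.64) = -0.87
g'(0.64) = 0.30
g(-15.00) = -1958.58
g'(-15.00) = 421.27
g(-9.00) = -355.44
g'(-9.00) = 138.31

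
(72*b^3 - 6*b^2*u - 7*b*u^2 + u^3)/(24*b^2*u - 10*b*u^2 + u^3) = (3*b + u)/u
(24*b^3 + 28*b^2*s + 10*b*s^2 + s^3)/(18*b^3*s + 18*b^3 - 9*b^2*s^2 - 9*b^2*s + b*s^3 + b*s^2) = (24*b^3 + 28*b^2*s + 10*b*s^2 + s^3)/(b*(18*b^2*s + 18*b^2 - 9*b*s^2 - 9*b*s + s^3 + s^2))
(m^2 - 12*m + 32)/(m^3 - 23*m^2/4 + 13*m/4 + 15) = 4*(m - 8)/(4*m^2 - 7*m - 15)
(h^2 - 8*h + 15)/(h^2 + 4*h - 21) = (h - 5)/(h + 7)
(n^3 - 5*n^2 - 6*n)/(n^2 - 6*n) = n + 1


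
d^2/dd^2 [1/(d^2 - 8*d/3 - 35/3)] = 6*(9*d^2 - 24*d - 4*(3*d - 4)^2 - 105)/(-3*d^2 + 8*d + 35)^3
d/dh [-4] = 0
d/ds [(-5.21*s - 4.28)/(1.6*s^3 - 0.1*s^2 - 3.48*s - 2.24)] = (16.672*s^3 + 20.023*s^2 - 0.856000000000002*s - 3.224)/(2.56*s^6 - 0.32*s^5 - 11.126*s^4 - 6.472*s^3 + 12.5584*s^2 + 15.5904*s + 5.0176)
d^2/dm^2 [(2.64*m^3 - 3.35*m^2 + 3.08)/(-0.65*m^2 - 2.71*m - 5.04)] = (-1.77635683940025e-15*m^5 + 7.105427357601e-15*m^4 - 33.281618*m^3 - 290.004456*m^2 - 434.913864*m + 145.131224)/(0.274625*m^6 + 3.434925*m^5 + 20.709195*m^4 + 73.170271*m^3 + 160.575912*m^2 + 206.515008*m + 128.024064)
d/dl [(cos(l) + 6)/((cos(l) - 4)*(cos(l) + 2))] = (cos(l)^2 + 12*cos(l) - 4)*sin(l)/((cos(l) - 4)^2*(cos(l) + 2)^2)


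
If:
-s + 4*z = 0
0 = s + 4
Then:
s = -4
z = -1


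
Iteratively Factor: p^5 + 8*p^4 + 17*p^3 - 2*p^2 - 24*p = (p + 3)*(p^4 + 5*p^3 + 2*p^2 - 8*p) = (p - 1)*(p + 3)*(p^3 + 6*p^2 + 8*p) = p*(p - 1)*(p + 3)*(p^2 + 6*p + 8) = p*(p - 1)*(p + 2)*(p + 3)*(p + 4)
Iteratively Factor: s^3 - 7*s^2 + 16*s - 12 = (s - 3)*(s^2 - 4*s + 4) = (s - 3)*(s - 2)*(s - 2)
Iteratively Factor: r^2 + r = (r + 1)*(r)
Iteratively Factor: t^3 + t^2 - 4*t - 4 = (t + 1)*(t^2 - 4) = (t - 2)*(t + 1)*(t + 2)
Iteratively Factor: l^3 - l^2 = (l - 1)*(l^2) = l*(l - 1)*(l)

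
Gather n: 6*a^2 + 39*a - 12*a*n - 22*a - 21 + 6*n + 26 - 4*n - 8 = 6*a^2 + 17*a + n*(2 - 12*a) - 3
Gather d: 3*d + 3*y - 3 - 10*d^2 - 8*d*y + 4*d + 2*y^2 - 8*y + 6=-10*d^2 + d*(7 - 8*y) + 2*y^2 - 5*y + 3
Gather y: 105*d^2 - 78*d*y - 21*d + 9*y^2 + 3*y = 105*d^2 - 21*d + 9*y^2 + y*(3 - 78*d)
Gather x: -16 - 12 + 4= -24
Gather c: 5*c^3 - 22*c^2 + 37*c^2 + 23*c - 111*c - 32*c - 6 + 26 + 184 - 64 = 5*c^3 + 15*c^2 - 120*c + 140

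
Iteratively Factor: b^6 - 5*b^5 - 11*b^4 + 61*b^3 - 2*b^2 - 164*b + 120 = (b - 5)*(b^5 - 11*b^3 + 6*b^2 + 28*b - 24) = (b - 5)*(b - 2)*(b^4 + 2*b^3 - 7*b^2 - 8*b + 12) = (b - 5)*(b - 2)*(b + 3)*(b^3 - b^2 - 4*b + 4) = (b - 5)*(b - 2)*(b - 1)*(b + 3)*(b^2 - 4) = (b - 5)*(b - 2)^2*(b - 1)*(b + 3)*(b + 2)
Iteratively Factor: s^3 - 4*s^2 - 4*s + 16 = (s + 2)*(s^2 - 6*s + 8) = (s - 4)*(s + 2)*(s - 2)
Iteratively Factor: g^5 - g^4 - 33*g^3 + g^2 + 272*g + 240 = (g + 1)*(g^4 - 2*g^3 - 31*g^2 + 32*g + 240) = (g - 5)*(g + 1)*(g^3 + 3*g^2 - 16*g - 48) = (g - 5)*(g + 1)*(g + 3)*(g^2 - 16) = (g - 5)*(g - 4)*(g + 1)*(g + 3)*(g + 4)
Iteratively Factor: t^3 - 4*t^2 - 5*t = (t - 5)*(t^2 + t) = t*(t - 5)*(t + 1)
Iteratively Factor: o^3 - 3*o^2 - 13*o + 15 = (o + 3)*(o^2 - 6*o + 5) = (o - 5)*(o + 3)*(o - 1)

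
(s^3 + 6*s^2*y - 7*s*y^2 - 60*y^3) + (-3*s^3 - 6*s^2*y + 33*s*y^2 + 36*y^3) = -2*s^3 + 26*s*y^2 - 24*y^3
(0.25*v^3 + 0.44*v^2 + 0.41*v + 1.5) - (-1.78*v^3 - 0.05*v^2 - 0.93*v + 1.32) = 2.03*v^3 + 0.49*v^2 + 1.34*v + 0.18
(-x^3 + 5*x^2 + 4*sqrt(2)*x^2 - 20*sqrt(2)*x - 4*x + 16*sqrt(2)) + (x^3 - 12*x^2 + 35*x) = -7*x^2 + 4*sqrt(2)*x^2 - 20*sqrt(2)*x + 31*x + 16*sqrt(2)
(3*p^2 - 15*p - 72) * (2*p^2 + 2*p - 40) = 6*p^4 - 24*p^3 - 294*p^2 + 456*p + 2880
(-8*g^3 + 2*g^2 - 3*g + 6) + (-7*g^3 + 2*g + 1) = -15*g^3 + 2*g^2 - g + 7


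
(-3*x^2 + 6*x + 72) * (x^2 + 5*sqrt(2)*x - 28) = -3*x^4 - 15*sqrt(2)*x^3 + 6*x^3 + 30*sqrt(2)*x^2 + 156*x^2 - 168*x + 360*sqrt(2)*x - 2016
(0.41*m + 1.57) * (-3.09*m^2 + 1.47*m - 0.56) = -1.2669*m^3 - 4.2486*m^2 + 2.0783*m - 0.8792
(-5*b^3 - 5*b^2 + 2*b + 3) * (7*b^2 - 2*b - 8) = -35*b^5 - 25*b^4 + 64*b^3 + 57*b^2 - 22*b - 24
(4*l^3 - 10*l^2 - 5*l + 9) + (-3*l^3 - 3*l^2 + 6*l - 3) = l^3 - 13*l^2 + l + 6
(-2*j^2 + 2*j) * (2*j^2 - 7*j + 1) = -4*j^4 + 18*j^3 - 16*j^2 + 2*j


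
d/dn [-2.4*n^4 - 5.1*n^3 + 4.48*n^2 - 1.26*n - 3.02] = -9.6*n^3 - 15.3*n^2 + 8.96*n - 1.26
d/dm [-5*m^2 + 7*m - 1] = 7 - 10*m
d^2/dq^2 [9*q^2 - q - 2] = 18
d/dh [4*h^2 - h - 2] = 8*h - 1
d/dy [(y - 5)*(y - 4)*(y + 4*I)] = 3*y^2 + y*(-18 + 8*I) + 20 - 36*I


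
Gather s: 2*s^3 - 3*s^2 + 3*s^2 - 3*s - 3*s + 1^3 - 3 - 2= 2*s^3 - 6*s - 4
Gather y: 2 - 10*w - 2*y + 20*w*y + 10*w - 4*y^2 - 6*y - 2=-4*y^2 + y*(20*w - 8)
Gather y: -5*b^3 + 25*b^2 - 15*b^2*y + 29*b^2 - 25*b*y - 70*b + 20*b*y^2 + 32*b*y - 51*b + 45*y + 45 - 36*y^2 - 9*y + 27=-5*b^3 + 54*b^2 - 121*b + y^2*(20*b - 36) + y*(-15*b^2 + 7*b + 36) + 72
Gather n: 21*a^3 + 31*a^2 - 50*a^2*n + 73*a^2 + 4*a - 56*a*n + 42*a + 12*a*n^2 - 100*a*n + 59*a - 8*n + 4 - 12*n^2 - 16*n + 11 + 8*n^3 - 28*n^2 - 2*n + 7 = 21*a^3 + 104*a^2 + 105*a + 8*n^3 + n^2*(12*a - 40) + n*(-50*a^2 - 156*a - 26) + 22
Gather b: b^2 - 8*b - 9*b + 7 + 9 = b^2 - 17*b + 16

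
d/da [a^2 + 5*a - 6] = 2*a + 5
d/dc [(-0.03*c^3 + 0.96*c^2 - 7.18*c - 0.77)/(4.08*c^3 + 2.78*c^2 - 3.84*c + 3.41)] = (-4.0002*c^4 + 58.8192*c^3 + 25.3919*c^2 + 10.8284*c - 27.4406)/(16.6464*c^6 + 22.6848*c^5 - 23.606*c^4 + 6.4752*c^3 + 33.7052*c^2 - 26.1888*c + 11.6281)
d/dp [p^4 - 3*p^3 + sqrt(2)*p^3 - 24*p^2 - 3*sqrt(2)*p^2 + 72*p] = 4*p^3 - 9*p^2 + 3*sqrt(2)*p^2 - 48*p - 6*sqrt(2)*p + 72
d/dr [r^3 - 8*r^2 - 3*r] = 3*r^2 - 16*r - 3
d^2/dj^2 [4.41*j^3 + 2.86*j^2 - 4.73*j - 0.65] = 26.46*j + 5.72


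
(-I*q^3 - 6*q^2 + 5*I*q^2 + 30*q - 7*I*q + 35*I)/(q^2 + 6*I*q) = (-I*q^3 + q^2*(-6 + 5*I) + q*(30 - 7*I) + 35*I)/(q*(q + 6*I))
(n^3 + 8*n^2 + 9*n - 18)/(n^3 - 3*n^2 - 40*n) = (-n^3 - 8*n^2 - 9*n + 18)/(n*(-n^2 + 3*n + 40))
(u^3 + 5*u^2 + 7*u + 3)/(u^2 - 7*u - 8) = (u^2 + 4*u + 3)/(u - 8)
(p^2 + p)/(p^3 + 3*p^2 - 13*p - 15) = p/(p^2 + 2*p - 15)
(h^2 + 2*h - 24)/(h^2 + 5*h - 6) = (h - 4)/(h - 1)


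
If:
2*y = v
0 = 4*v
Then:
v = 0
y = 0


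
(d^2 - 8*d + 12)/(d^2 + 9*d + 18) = (d^2 - 8*d + 12)/(d^2 + 9*d + 18)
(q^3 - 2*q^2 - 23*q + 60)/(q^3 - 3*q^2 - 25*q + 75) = (q - 4)/(q - 5)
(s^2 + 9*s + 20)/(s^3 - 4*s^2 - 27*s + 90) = (s + 4)/(s^2 - 9*s + 18)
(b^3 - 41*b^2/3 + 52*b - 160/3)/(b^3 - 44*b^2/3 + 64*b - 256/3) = (3*b - 5)/(3*b - 8)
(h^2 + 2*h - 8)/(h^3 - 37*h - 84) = (h - 2)/(h^2 - 4*h - 21)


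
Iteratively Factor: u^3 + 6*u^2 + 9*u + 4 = (u + 1)*(u^2 + 5*u + 4) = (u + 1)^2*(u + 4)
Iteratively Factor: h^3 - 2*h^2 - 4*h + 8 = (h - 2)*(h^2 - 4) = (h - 2)^2*(h + 2)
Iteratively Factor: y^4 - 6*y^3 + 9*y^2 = (y)*(y^3 - 6*y^2 + 9*y) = y^2*(y^2 - 6*y + 9) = y^2*(y - 3)*(y - 3)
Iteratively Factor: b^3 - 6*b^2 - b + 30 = (b + 2)*(b^2 - 8*b + 15) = (b - 5)*(b + 2)*(b - 3)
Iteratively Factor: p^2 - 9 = (p + 3)*(p - 3)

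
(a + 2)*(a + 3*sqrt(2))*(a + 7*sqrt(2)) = a^3 + 2*a^2 + 10*sqrt(2)*a^2 + 20*sqrt(2)*a + 42*a + 84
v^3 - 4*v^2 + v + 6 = (v - 3)*(v - 2)*(v + 1)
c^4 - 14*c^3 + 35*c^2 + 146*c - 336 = (c - 8)*(c - 7)*(c - 2)*(c + 3)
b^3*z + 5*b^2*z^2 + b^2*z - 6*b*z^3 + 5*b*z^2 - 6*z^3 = (b - z)*(b + 6*z)*(b*z + z)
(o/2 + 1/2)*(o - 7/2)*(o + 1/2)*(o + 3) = o^4/2 + o^3/2 - 43*o^2/8 - 8*o - 21/8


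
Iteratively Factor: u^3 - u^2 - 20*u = (u - 5)*(u^2 + 4*u) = u*(u - 5)*(u + 4)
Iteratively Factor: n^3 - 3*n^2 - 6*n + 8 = (n - 1)*(n^2 - 2*n - 8) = (n - 4)*(n - 1)*(n + 2)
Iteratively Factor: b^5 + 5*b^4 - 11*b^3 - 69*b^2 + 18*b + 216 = (b - 2)*(b^4 + 7*b^3 + 3*b^2 - 63*b - 108) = (b - 3)*(b - 2)*(b^3 + 10*b^2 + 33*b + 36) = (b - 3)*(b - 2)*(b + 3)*(b^2 + 7*b + 12) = (b - 3)*(b - 2)*(b + 3)*(b + 4)*(b + 3)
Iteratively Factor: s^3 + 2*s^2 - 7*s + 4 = (s - 1)*(s^2 + 3*s - 4) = (s - 1)*(s + 4)*(s - 1)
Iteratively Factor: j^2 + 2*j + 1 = (j + 1)*(j + 1)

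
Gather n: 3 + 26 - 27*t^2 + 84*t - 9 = -27*t^2 + 84*t + 20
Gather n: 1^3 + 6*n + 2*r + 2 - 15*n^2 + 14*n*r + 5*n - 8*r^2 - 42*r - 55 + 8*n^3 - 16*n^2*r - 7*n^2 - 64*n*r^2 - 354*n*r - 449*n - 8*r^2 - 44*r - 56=8*n^3 + n^2*(-16*r - 22) + n*(-64*r^2 - 340*r - 438) - 16*r^2 - 84*r - 108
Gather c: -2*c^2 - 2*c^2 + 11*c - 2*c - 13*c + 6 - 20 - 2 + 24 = -4*c^2 - 4*c + 8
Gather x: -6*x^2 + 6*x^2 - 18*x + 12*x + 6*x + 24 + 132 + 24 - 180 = 0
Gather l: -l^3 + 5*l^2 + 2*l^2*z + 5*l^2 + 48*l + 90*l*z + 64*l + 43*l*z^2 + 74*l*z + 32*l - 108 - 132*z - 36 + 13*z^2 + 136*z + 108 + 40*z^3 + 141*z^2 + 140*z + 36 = -l^3 + l^2*(2*z + 10) + l*(43*z^2 + 164*z + 144) + 40*z^3 + 154*z^2 + 144*z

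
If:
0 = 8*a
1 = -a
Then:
No Solution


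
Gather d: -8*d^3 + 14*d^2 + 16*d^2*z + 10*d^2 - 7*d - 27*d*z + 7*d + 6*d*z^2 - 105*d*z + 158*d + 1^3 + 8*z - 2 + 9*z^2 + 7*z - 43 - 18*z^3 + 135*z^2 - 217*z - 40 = -8*d^3 + d^2*(16*z + 24) + d*(6*z^2 - 132*z + 158) - 18*z^3 + 144*z^2 - 202*z - 84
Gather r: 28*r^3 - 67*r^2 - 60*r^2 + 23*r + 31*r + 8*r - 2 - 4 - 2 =28*r^3 - 127*r^2 + 62*r - 8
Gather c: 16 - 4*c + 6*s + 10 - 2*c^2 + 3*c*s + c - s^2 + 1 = -2*c^2 + c*(3*s - 3) - s^2 + 6*s + 27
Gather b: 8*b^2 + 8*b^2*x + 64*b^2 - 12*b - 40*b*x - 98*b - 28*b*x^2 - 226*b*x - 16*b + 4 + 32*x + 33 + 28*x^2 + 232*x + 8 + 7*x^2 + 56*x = b^2*(8*x + 72) + b*(-28*x^2 - 266*x - 126) + 35*x^2 + 320*x + 45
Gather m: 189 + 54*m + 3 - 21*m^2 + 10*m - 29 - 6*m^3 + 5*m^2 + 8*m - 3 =-6*m^3 - 16*m^2 + 72*m + 160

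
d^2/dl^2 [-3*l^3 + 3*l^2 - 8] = 6 - 18*l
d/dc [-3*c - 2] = -3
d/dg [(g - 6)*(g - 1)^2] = (g - 1)*(3*g - 13)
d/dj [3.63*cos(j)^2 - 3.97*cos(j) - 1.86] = (3.97 - 7.26*cos(j))*sin(j)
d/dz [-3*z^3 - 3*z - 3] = -9*z^2 - 3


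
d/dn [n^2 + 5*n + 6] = 2*n + 5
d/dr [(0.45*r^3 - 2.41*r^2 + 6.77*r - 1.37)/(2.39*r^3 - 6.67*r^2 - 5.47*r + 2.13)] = (4.44089209850063e-16*r^5 + 2.7584*r^4 - 37.2836*r^3 + 71.037*r^2 - 28.5424*r + 6.9262)/(5.7121*r^6 - 31.8826*r^5 + 18.3423*r^4 + 83.1512*r^3 + 1.5067*r^2 - 23.3022*r + 4.5369)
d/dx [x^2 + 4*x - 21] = 2*x + 4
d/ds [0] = 0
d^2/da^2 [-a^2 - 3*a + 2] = -2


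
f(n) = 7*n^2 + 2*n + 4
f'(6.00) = 86.00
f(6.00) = 268.00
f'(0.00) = 2.00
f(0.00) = 4.00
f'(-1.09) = -13.26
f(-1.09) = 10.14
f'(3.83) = 55.62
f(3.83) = 114.34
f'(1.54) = 23.56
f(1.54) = 23.68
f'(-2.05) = -26.70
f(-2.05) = 29.32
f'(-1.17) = -14.38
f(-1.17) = 11.24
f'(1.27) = 19.78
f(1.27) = 17.83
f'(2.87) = 42.18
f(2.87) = 67.40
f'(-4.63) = -62.82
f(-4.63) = 144.80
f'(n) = 14*n + 2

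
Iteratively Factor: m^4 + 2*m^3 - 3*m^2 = (m)*(m^3 + 2*m^2 - 3*m) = m*(m - 1)*(m^2 + 3*m) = m^2*(m - 1)*(m + 3)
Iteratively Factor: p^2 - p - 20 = (p - 5)*(p + 4)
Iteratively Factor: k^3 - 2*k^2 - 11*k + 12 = (k - 4)*(k^2 + 2*k - 3) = (k - 4)*(k - 1)*(k + 3)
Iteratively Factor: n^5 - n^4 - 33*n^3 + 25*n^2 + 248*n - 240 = (n + 4)*(n^4 - 5*n^3 - 13*n^2 + 77*n - 60) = (n - 3)*(n + 4)*(n^3 - 2*n^2 - 19*n + 20) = (n - 5)*(n - 3)*(n + 4)*(n^2 + 3*n - 4) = (n - 5)*(n - 3)*(n + 4)^2*(n - 1)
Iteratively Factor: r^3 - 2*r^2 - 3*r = (r + 1)*(r^2 - 3*r) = (r - 3)*(r + 1)*(r)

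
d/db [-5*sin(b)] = -5*cos(b)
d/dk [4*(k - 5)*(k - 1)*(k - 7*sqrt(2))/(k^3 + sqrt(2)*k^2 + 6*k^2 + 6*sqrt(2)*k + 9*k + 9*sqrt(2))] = 16*(2*sqrt(2)*k^3 + 3*k^3 - 24*sqrt(2)*k^2 - 7*k^2 - 42*k + 16*sqrt(2)*k + 30*sqrt(2) + 98)/(k^5 + 2*sqrt(2)*k^4 + 9*k^4 + 18*sqrt(2)*k^3 + 29*k^3 + 45*k^2 + 54*sqrt(2)*k^2 + 54*k + 54*sqrt(2)*k + 54)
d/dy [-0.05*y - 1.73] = -0.0500000000000000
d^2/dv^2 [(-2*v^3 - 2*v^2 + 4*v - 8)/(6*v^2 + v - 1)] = 4*(71*v^3 - 447*v^2 - 39*v - 27)/(216*v^6 + 108*v^5 - 90*v^4 - 35*v^3 + 15*v^2 + 3*v - 1)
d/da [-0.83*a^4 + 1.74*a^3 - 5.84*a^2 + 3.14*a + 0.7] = -3.32*a^3 + 5.22*a^2 - 11.68*a + 3.14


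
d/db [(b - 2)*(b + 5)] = 2*b + 3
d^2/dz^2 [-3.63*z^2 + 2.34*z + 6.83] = -7.26000000000000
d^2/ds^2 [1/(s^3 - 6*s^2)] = 6*((2 - s)*(s - 6) + 3*(s - 4)^2)/(s^4*(s - 6)^3)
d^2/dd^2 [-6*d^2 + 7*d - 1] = -12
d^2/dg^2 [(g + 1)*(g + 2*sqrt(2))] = 2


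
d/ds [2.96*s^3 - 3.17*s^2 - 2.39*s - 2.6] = 8.88*s^2 - 6.34*s - 2.39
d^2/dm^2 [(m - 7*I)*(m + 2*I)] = 2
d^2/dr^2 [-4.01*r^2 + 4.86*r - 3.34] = -8.02000000000000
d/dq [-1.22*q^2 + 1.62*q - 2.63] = 1.62 - 2.44*q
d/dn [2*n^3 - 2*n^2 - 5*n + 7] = 6*n^2 - 4*n - 5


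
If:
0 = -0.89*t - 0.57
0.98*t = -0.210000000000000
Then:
No Solution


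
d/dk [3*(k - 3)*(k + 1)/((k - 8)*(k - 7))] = 3*(-13*k^2 + 118*k - 157)/(k^4 - 30*k^3 + 337*k^2 - 1680*k + 3136)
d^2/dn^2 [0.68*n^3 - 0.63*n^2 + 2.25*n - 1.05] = 4.08*n - 1.26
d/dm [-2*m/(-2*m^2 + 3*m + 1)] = 2*(-2*m^2 - 1)/(4*m^4 - 12*m^3 + 5*m^2 + 6*m + 1)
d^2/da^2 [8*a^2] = 16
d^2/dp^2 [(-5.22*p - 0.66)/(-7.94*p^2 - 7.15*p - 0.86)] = ((5.22*p + 0.66)*(15.88*p + 7.15)*(31.76*p + 14.3) - (248.6808*p + 85.1268)*(7.94*p^2 + 7.15*p + 0.86))/(7.94*p^2 + 7.15*p + 0.86)^3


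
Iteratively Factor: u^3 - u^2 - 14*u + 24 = (u - 3)*(u^2 + 2*u - 8) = (u - 3)*(u - 2)*(u + 4)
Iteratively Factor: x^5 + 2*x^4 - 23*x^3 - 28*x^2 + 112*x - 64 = (x - 4)*(x^4 + 6*x^3 + x^2 - 24*x + 16) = (x - 4)*(x - 1)*(x^3 + 7*x^2 + 8*x - 16) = (x - 4)*(x - 1)^2*(x^2 + 8*x + 16) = (x - 4)*(x - 1)^2*(x + 4)*(x + 4)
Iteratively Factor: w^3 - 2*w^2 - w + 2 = (w - 1)*(w^2 - w - 2) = (w - 1)*(w + 1)*(w - 2)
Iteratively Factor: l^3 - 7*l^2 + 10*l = (l)*(l^2 - 7*l + 10) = l*(l - 5)*(l - 2)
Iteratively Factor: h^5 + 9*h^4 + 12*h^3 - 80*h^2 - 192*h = (h + 4)*(h^4 + 5*h^3 - 8*h^2 - 48*h) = (h + 4)^2*(h^3 + h^2 - 12*h) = (h - 3)*(h + 4)^2*(h^2 + 4*h) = (h - 3)*(h + 4)^3*(h)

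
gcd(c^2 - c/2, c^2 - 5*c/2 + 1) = c - 1/2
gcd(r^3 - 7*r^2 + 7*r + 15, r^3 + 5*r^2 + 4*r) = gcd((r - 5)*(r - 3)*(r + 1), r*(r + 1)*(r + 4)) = r + 1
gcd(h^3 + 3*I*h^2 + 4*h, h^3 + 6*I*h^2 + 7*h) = h^2 - I*h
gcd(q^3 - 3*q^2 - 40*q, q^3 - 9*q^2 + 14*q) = q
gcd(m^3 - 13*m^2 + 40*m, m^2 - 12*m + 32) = m - 8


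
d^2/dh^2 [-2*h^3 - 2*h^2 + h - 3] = -12*h - 4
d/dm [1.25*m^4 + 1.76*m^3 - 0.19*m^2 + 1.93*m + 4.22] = 5.0*m^3 + 5.28*m^2 - 0.38*m + 1.93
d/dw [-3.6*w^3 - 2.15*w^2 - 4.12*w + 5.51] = -10.8*w^2 - 4.3*w - 4.12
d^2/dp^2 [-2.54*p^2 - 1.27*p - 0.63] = -5.08000000000000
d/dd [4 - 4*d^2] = -8*d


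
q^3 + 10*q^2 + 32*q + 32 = (q + 2)*(q + 4)^2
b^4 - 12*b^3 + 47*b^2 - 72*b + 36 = (b - 6)*(b - 3)*(b - 2)*(b - 1)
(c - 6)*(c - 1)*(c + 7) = c^3 - 43*c + 42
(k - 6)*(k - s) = k^2 - k*s - 6*k + 6*s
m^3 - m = m*(m - 1)*(m + 1)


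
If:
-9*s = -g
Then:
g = 9*s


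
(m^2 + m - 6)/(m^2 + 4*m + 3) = (m - 2)/(m + 1)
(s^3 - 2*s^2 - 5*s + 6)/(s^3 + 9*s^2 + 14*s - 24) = (s^2 - s - 6)/(s^2 + 10*s + 24)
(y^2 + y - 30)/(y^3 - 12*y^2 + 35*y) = (y + 6)/(y*(y - 7))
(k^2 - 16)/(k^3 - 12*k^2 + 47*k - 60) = (k + 4)/(k^2 - 8*k + 15)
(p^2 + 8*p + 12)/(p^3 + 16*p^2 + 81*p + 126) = (p + 2)/(p^2 + 10*p + 21)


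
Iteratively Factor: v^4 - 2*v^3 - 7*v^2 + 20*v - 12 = (v - 2)*(v^3 - 7*v + 6) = (v - 2)*(v - 1)*(v^2 + v - 6) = (v - 2)*(v - 1)*(v + 3)*(v - 2)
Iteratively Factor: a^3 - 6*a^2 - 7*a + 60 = (a - 5)*(a^2 - a - 12) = (a - 5)*(a + 3)*(a - 4)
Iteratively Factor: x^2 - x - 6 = (x - 3)*(x + 2)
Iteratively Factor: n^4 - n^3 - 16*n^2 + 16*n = (n)*(n^3 - n^2 - 16*n + 16) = n*(n - 1)*(n^2 - 16) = n*(n - 1)*(n + 4)*(n - 4)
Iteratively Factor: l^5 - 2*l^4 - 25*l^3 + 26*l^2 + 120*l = (l - 5)*(l^4 + 3*l^3 - 10*l^2 - 24*l) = (l - 5)*(l + 4)*(l^3 - l^2 - 6*l) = (l - 5)*(l - 3)*(l + 4)*(l^2 + 2*l) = (l - 5)*(l - 3)*(l + 2)*(l + 4)*(l)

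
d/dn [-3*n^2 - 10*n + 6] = -6*n - 10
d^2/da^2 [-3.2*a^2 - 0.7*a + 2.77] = -6.40000000000000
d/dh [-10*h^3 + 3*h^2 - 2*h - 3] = -30*h^2 + 6*h - 2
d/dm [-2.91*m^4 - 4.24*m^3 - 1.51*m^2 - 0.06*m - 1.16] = -11.64*m^3 - 12.72*m^2 - 3.02*m - 0.06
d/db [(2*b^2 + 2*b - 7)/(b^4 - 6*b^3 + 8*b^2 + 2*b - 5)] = 2*(-2*b^5 + 3*b^4 + 26*b^3 - 69*b^2 + 46*b + 2)/(b^8 - 12*b^7 + 52*b^6 - 92*b^5 + 30*b^4 + 92*b^3 - 76*b^2 - 20*b + 25)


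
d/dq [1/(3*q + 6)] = -1/(3*(q + 2)^2)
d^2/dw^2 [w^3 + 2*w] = 6*w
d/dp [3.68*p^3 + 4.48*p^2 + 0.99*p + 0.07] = 11.04*p^2 + 8.96*p + 0.99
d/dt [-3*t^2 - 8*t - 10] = -6*t - 8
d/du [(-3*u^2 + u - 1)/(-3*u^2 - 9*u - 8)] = (30*u^2 + 42*u - 17)/(9*u^4 + 54*u^3 + 129*u^2 + 144*u + 64)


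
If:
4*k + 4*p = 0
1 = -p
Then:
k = 1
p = -1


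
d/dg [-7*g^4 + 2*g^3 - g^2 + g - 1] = -28*g^3 + 6*g^2 - 2*g + 1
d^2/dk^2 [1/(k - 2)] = 2/(k - 2)^3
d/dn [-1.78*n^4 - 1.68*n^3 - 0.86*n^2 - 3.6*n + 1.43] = -7.12*n^3 - 5.04*n^2 - 1.72*n - 3.6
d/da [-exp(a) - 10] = -exp(a)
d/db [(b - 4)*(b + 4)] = 2*b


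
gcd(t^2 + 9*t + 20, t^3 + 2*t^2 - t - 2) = 1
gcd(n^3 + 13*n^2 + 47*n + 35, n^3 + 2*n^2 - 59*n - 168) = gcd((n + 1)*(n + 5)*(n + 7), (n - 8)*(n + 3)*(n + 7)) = n + 7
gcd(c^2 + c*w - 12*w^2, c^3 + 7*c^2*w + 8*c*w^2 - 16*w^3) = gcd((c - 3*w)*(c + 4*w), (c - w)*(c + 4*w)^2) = c + 4*w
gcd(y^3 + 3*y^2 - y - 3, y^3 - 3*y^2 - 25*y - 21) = y^2 + 4*y + 3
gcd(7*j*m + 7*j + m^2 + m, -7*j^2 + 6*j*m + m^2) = 7*j + m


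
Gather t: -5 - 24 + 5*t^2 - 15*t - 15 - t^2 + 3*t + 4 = 4*t^2 - 12*t - 40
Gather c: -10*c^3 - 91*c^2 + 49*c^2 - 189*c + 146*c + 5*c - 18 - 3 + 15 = -10*c^3 - 42*c^2 - 38*c - 6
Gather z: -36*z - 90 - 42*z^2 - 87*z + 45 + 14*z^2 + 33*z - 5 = -28*z^2 - 90*z - 50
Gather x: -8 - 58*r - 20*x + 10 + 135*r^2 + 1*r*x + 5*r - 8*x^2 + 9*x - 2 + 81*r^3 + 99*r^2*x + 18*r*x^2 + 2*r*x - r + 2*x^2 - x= 81*r^3 + 135*r^2 - 54*r + x^2*(18*r - 6) + x*(99*r^2 + 3*r - 12)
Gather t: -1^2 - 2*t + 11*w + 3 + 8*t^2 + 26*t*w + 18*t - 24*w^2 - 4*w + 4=8*t^2 + t*(26*w + 16) - 24*w^2 + 7*w + 6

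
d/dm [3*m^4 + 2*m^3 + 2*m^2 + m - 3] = 12*m^3 + 6*m^2 + 4*m + 1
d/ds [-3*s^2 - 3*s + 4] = -6*s - 3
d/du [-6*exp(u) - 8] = -6*exp(u)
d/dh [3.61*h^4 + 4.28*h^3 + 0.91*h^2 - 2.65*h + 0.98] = 14.44*h^3 + 12.84*h^2 + 1.82*h - 2.65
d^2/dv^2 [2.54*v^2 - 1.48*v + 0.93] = 5.08000000000000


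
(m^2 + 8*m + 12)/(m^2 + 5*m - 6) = (m + 2)/(m - 1)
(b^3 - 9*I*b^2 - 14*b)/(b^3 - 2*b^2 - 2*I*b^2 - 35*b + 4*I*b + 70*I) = b*(b - 7*I)/(b^2 - 2*b - 35)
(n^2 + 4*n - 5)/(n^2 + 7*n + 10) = (n - 1)/(n + 2)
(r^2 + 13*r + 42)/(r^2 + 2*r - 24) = (r + 7)/(r - 4)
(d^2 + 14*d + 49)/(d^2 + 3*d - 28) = (d + 7)/(d - 4)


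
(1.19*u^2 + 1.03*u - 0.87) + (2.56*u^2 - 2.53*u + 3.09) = 3.75*u^2 - 1.5*u + 2.22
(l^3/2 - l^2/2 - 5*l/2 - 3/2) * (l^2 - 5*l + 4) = l^5/2 - 3*l^4 + 2*l^3 + 9*l^2 - 5*l/2 - 6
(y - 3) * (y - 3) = y^2 - 6*y + 9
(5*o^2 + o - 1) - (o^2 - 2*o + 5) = 4*o^2 + 3*o - 6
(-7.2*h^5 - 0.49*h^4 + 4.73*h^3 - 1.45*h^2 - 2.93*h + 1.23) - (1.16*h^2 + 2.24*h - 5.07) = -7.2*h^5 - 0.49*h^4 + 4.73*h^3 - 2.61*h^2 - 5.17*h + 6.3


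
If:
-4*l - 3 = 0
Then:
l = -3/4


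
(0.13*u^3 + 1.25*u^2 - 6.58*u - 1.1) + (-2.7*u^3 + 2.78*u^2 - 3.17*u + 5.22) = -2.57*u^3 + 4.03*u^2 - 9.75*u + 4.12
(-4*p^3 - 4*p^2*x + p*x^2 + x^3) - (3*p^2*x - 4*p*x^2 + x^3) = -4*p^3 - 7*p^2*x + 5*p*x^2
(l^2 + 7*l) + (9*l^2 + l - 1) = 10*l^2 + 8*l - 1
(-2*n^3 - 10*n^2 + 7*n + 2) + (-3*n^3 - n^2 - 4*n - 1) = -5*n^3 - 11*n^2 + 3*n + 1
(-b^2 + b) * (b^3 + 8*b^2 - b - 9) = -b^5 - 7*b^4 + 9*b^3 + 8*b^2 - 9*b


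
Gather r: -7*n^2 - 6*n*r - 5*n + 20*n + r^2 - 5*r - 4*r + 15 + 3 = -7*n^2 + 15*n + r^2 + r*(-6*n - 9) + 18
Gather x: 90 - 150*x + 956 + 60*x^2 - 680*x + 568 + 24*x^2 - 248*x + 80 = 84*x^2 - 1078*x + 1694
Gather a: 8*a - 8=8*a - 8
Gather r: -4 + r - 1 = r - 5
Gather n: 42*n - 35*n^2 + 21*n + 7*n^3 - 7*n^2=7*n^3 - 42*n^2 + 63*n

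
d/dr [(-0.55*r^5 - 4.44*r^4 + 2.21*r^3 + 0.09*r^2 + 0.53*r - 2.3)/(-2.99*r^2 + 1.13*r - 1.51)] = (4.9335*r^6 + 24.0652*r^5 - 17.507*r^4 + 31.8122*r^3 - 8.3249*r^2 - 14.0258*r + 1.7987)/(8.9401*r^4 - 6.7574*r^3 + 10.3067*r^2 - 3.4126*r + 2.2801)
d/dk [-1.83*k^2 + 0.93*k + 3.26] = 0.93 - 3.66*k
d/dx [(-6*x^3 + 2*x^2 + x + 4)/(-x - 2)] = 2*(6*x^3 + 17*x^2 - 4*x + 1)/(x^2 + 4*x + 4)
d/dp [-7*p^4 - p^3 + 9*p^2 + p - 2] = -28*p^3 - 3*p^2 + 18*p + 1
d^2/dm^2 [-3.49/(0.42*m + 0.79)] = -1.231272/(0.42*m + 0.79)^3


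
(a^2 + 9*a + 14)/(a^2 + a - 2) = (a + 7)/(a - 1)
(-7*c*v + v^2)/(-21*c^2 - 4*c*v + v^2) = v/(3*c + v)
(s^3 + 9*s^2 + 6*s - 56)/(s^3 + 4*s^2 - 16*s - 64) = (s^2 + 5*s - 14)/(s^2 - 16)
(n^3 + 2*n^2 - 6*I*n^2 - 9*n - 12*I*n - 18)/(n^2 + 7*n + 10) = (n^2 - 6*I*n - 9)/(n + 5)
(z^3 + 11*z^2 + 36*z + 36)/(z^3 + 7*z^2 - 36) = (z + 2)/(z - 2)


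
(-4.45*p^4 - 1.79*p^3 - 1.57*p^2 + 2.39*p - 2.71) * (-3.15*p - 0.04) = 14.0175*p^5 + 5.8165*p^4 + 5.0171*p^3 - 7.4657*p^2 + 8.4409*p + 0.1084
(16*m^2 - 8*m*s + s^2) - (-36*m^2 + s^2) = 52*m^2 - 8*m*s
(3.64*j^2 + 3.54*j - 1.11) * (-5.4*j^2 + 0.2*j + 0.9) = -19.656*j^4 - 18.388*j^3 + 9.978*j^2 + 2.964*j - 0.999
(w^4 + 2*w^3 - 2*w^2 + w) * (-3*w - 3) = -3*w^5 - 9*w^4 + 3*w^2 - 3*w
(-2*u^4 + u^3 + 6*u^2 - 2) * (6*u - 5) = -12*u^5 + 16*u^4 + 31*u^3 - 30*u^2 - 12*u + 10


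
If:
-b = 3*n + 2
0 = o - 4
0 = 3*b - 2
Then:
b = 2/3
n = -8/9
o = 4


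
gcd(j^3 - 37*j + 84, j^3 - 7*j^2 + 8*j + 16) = j - 4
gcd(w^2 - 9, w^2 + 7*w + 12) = w + 3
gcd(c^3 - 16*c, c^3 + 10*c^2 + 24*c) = c^2 + 4*c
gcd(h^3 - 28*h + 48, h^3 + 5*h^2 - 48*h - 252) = h + 6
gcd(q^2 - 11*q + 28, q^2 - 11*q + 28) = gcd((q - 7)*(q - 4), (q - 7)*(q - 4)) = q^2 - 11*q + 28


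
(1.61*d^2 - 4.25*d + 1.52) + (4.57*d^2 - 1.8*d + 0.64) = 6.18*d^2 - 6.05*d + 2.16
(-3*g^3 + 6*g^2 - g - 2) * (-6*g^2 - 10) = 18*g^5 - 36*g^4 + 36*g^3 - 48*g^2 + 10*g + 20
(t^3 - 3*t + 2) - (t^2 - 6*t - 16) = t^3 - t^2 + 3*t + 18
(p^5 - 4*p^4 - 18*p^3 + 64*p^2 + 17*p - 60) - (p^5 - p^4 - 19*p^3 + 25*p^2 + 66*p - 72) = -3*p^4 + p^3 + 39*p^2 - 49*p + 12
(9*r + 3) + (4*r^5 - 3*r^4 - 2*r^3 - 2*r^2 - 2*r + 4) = 4*r^5 - 3*r^4 - 2*r^3 - 2*r^2 + 7*r + 7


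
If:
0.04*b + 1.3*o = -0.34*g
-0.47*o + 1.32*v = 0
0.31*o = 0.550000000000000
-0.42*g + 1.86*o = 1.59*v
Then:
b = -104.12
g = 5.47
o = 1.77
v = 0.63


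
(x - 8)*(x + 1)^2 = x^3 - 6*x^2 - 15*x - 8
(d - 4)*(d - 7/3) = d^2 - 19*d/3 + 28/3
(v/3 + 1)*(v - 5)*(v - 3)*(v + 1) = v^4/3 - 4*v^3/3 - 14*v^2/3 + 12*v + 15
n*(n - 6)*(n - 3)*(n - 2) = n^4 - 11*n^3 + 36*n^2 - 36*n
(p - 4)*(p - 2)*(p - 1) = p^3 - 7*p^2 + 14*p - 8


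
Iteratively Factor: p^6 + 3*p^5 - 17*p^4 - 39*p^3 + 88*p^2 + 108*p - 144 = (p + 4)*(p^5 - p^4 - 13*p^3 + 13*p^2 + 36*p - 36) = (p + 3)*(p + 4)*(p^4 - 4*p^3 - p^2 + 16*p - 12) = (p - 3)*(p + 3)*(p + 4)*(p^3 - p^2 - 4*p + 4) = (p - 3)*(p - 1)*(p + 3)*(p + 4)*(p^2 - 4) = (p - 3)*(p - 1)*(p + 2)*(p + 3)*(p + 4)*(p - 2)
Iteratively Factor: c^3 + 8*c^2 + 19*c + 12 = (c + 3)*(c^2 + 5*c + 4) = (c + 3)*(c + 4)*(c + 1)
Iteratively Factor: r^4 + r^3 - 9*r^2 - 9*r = (r + 1)*(r^3 - 9*r) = r*(r + 1)*(r^2 - 9) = r*(r - 3)*(r + 1)*(r + 3)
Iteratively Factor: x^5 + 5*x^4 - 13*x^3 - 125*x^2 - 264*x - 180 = (x - 5)*(x^4 + 10*x^3 + 37*x^2 + 60*x + 36) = (x - 5)*(x + 2)*(x^3 + 8*x^2 + 21*x + 18) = (x - 5)*(x + 2)*(x + 3)*(x^2 + 5*x + 6) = (x - 5)*(x + 2)^2*(x + 3)*(x + 3)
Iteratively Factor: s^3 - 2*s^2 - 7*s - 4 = (s - 4)*(s^2 + 2*s + 1) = (s - 4)*(s + 1)*(s + 1)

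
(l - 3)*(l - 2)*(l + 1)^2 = l^4 - 3*l^3 - 3*l^2 + 7*l + 6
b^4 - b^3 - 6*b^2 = b^2*(b - 3)*(b + 2)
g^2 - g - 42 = (g - 7)*(g + 6)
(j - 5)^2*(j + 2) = j^3 - 8*j^2 + 5*j + 50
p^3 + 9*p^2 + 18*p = p*(p + 3)*(p + 6)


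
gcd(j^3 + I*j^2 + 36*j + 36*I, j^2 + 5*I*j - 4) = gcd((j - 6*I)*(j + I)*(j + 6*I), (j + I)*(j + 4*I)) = j + I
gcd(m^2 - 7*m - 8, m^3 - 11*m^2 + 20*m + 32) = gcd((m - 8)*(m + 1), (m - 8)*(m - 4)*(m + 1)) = m^2 - 7*m - 8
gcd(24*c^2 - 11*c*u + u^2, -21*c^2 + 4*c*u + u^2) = -3*c + u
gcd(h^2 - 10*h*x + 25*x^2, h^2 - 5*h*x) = -h + 5*x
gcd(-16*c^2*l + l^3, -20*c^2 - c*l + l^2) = 4*c + l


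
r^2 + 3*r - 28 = (r - 4)*(r + 7)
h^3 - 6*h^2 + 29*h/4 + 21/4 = (h - 7/2)*(h - 3)*(h + 1/2)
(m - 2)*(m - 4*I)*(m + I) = m^3 - 2*m^2 - 3*I*m^2 + 4*m + 6*I*m - 8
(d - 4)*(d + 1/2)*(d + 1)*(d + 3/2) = d^4 - d^3 - 37*d^2/4 - 41*d/4 - 3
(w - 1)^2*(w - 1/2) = w^3 - 5*w^2/2 + 2*w - 1/2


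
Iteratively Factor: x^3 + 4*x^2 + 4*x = (x + 2)*(x^2 + 2*x) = x*(x + 2)*(x + 2)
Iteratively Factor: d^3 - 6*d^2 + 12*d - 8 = (d - 2)*(d^2 - 4*d + 4) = (d - 2)^2*(d - 2)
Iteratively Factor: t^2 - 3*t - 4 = (t - 4)*(t + 1)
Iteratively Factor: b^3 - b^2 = (b - 1)*(b^2) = b*(b - 1)*(b)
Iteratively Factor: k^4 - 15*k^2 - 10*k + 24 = (k - 1)*(k^3 + k^2 - 14*k - 24) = (k - 4)*(k - 1)*(k^2 + 5*k + 6) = (k - 4)*(k - 1)*(k + 3)*(k + 2)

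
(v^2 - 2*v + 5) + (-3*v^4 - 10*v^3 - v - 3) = -3*v^4 - 10*v^3 + v^2 - 3*v + 2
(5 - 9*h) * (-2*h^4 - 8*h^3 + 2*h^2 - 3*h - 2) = 18*h^5 + 62*h^4 - 58*h^3 + 37*h^2 + 3*h - 10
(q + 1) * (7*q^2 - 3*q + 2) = 7*q^3 + 4*q^2 - q + 2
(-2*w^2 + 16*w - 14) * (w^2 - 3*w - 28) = -2*w^4 + 22*w^3 - 6*w^2 - 406*w + 392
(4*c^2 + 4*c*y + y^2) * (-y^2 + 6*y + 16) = -4*c^2*y^2 + 24*c^2*y + 64*c^2 - 4*c*y^3 + 24*c*y^2 + 64*c*y - y^4 + 6*y^3 + 16*y^2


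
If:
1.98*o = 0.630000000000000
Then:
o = 0.32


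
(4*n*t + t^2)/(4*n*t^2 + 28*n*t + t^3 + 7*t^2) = 1/(t + 7)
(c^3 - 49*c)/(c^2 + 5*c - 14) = c*(c - 7)/(c - 2)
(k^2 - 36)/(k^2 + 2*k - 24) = (k - 6)/(k - 4)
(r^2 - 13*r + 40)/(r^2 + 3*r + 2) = (r^2 - 13*r + 40)/(r^2 + 3*r + 2)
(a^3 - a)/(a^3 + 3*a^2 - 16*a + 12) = a*(a + 1)/(a^2 + 4*a - 12)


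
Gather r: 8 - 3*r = 8 - 3*r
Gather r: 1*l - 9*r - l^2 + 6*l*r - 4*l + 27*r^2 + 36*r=-l^2 - 3*l + 27*r^2 + r*(6*l + 27)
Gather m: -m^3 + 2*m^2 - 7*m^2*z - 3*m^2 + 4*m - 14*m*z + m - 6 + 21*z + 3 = -m^3 + m^2*(-7*z - 1) + m*(5 - 14*z) + 21*z - 3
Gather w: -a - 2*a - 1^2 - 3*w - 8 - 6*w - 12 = -3*a - 9*w - 21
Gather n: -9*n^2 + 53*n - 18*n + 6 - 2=-9*n^2 + 35*n + 4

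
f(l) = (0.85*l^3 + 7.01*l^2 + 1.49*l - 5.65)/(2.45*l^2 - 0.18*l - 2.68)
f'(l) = (0.18 - 4.9*l)*(0.85*l^3 + 7.01*l^2 + 1.49*l - 5.65)/(2.45*l^2 - 0.18*l - 2.68)^2 + (2.55*l^2 + 14.02*l + 1.49)/(2.45*l^2 - 0.18*l - 2.68) = (2.0825*l^4 - 0.306000000000004*l^3 - 11.7463*l^2 - 9.8886*l - 5.0102)/(6.0025*l^4 - 0.882*l^3 - 13.0996*l^2 + 0.9648*l + 7.1824)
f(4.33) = 4.74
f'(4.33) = 0.24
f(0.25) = 1.88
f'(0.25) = -1.24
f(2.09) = 4.69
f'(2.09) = -0.69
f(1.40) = 6.69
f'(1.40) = -9.93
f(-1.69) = 1.68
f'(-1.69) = -0.16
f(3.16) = 4.52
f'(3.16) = 0.10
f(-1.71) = 1.68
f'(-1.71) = -0.14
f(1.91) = 4.85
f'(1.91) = -1.18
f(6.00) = 5.20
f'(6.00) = 0.30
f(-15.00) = -2.39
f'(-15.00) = 0.34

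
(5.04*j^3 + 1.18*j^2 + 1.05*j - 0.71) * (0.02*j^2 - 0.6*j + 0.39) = 0.1008*j^5 - 3.0004*j^4 + 1.2786*j^3 - 0.184*j^2 + 0.8355*j - 0.2769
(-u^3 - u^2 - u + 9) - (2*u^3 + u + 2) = -3*u^3 - u^2 - 2*u + 7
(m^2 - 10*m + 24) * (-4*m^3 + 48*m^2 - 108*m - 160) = -4*m^5 + 88*m^4 - 684*m^3 + 2072*m^2 - 992*m - 3840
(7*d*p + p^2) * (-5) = -35*d*p - 5*p^2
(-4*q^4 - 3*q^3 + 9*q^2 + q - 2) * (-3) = 12*q^4 + 9*q^3 - 27*q^2 - 3*q + 6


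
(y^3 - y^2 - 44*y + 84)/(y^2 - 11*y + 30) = (y^2 + 5*y - 14)/(y - 5)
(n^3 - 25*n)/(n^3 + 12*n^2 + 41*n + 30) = n*(n - 5)/(n^2 + 7*n + 6)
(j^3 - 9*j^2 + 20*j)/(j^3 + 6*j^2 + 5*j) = (j^2 - 9*j + 20)/(j^2 + 6*j + 5)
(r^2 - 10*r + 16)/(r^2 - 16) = (r^2 - 10*r + 16)/(r^2 - 16)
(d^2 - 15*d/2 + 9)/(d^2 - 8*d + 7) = (d^2 - 15*d/2 + 9)/(d^2 - 8*d + 7)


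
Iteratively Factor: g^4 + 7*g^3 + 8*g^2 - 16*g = (g - 1)*(g^3 + 8*g^2 + 16*g) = (g - 1)*(g + 4)*(g^2 + 4*g) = g*(g - 1)*(g + 4)*(g + 4)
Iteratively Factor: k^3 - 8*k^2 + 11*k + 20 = (k + 1)*(k^2 - 9*k + 20) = (k - 4)*(k + 1)*(k - 5)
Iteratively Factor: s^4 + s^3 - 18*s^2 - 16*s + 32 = (s - 4)*(s^3 + 5*s^2 + 2*s - 8) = (s - 4)*(s + 2)*(s^2 + 3*s - 4) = (s - 4)*(s - 1)*(s + 2)*(s + 4)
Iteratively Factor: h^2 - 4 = (h - 2)*(h + 2)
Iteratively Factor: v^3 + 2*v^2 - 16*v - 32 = (v - 4)*(v^2 + 6*v + 8) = (v - 4)*(v + 4)*(v + 2)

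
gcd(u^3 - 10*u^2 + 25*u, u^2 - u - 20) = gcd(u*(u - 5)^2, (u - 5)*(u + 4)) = u - 5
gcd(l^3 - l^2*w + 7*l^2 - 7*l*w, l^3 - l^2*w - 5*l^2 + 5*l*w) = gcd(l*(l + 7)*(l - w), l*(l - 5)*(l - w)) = -l^2 + l*w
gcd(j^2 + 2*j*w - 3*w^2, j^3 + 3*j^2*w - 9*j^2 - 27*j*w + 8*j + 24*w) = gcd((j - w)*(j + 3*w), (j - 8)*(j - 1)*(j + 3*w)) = j + 3*w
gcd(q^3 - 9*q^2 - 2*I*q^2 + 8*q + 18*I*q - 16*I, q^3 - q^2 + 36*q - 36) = q - 1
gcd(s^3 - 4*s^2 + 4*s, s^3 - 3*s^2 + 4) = s^2 - 4*s + 4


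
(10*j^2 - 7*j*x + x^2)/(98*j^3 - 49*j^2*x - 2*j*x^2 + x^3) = (-5*j + x)/(-49*j^2 + x^2)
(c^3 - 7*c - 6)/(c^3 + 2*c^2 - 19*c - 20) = (c^2 - c - 6)/(c^2 + c - 20)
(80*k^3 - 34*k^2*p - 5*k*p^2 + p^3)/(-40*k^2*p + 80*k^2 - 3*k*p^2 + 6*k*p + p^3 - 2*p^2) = (-2*k + p)/(p - 2)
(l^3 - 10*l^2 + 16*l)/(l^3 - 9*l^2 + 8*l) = (l - 2)/(l - 1)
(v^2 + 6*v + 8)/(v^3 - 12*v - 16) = (v + 4)/(v^2 - 2*v - 8)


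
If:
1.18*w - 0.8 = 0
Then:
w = 0.68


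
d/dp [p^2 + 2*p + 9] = 2*p + 2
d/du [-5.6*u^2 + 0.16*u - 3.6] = 0.16 - 11.2*u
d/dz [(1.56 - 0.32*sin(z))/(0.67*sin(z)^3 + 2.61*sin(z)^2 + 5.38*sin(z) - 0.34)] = (0.4288*sin(z)^3 - 2.3004*sin(z)^2 - 8.1432*sin(z) - 8.284)*cos(z)/(0.4489*sin(z)^6 + 3.4974*sin(z)^5 + 14.0213*sin(z)^4 + 27.628*sin(z)^3 + 27.1696*sin(z)^2 - 3.6584*sin(z) + 0.1156)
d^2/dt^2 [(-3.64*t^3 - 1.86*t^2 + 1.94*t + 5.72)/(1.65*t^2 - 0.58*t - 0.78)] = (-1.77635683940025e-15*t^4 - 4.81509200000001*t^3 + 69.192864*t^2 - 31.151016*t + 14.553136)/(4.492125*t^6 - 4.73715*t^5 - 4.70547*t^4 + 4.283648*t^3 + 2.224404*t^2 - 1.058616*t - 0.474552)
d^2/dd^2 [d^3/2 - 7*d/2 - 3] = 3*d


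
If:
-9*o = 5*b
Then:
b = -9*o/5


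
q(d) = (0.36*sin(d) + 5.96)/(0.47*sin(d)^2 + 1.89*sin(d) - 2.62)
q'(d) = (-0.94*sin(d)*cos(d) - 1.89*cos(d))*(0.36*sin(d) + 5.96)/(0.47*sin(d)^2 + 1.89*sin(d) - 2.62)^2 + 0.36*cos(d)/(0.47*sin(d)^2 + 1.89*sin(d) - 2.62) = (-5.6024*sin(d) + 0.0846*cos(2*d) - 12.2922)*cos(d)/(0.47*sin(d)^2 + 1.89*sin(d) - 2.62)^2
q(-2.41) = -1.56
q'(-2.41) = 0.47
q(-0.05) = -2.19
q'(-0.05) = -1.62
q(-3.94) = -6.07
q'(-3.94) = 10.83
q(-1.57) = -1.39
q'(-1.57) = -0.00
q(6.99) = -5.19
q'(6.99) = -8.48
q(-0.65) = -1.60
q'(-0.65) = -0.55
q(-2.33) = -1.52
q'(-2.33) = 0.40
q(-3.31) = -2.63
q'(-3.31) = 2.47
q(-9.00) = -1.75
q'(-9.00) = 0.82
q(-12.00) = -4.18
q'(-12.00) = -5.96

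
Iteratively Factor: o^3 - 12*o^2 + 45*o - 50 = (o - 5)*(o^2 - 7*o + 10) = (o - 5)*(o - 2)*(o - 5)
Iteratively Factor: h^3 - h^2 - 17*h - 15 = (h + 3)*(h^2 - 4*h - 5) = (h + 1)*(h + 3)*(h - 5)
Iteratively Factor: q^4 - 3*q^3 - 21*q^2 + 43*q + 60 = (q - 3)*(q^3 - 21*q - 20) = (q - 3)*(q + 4)*(q^2 - 4*q - 5) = (q - 5)*(q - 3)*(q + 4)*(q + 1)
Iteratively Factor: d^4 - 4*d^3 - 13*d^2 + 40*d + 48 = (d - 4)*(d^3 - 13*d - 12) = (d - 4)*(d + 1)*(d^2 - d - 12) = (d - 4)*(d + 1)*(d + 3)*(d - 4)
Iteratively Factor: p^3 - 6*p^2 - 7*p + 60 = (p - 5)*(p^2 - p - 12) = (p - 5)*(p + 3)*(p - 4)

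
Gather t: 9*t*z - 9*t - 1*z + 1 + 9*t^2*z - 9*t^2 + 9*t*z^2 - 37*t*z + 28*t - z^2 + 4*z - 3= t^2*(9*z - 9) + t*(9*z^2 - 28*z + 19) - z^2 + 3*z - 2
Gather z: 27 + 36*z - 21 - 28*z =8*z + 6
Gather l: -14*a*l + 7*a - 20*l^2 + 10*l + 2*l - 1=7*a - 20*l^2 + l*(12 - 14*a) - 1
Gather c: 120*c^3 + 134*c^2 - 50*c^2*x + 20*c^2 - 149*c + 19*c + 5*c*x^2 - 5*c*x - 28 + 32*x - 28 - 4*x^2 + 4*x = 120*c^3 + c^2*(154 - 50*x) + c*(5*x^2 - 5*x - 130) - 4*x^2 + 36*x - 56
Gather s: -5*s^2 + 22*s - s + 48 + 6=-5*s^2 + 21*s + 54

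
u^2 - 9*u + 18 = (u - 6)*(u - 3)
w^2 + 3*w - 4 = (w - 1)*(w + 4)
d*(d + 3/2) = d^2 + 3*d/2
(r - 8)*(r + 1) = r^2 - 7*r - 8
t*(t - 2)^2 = t^3 - 4*t^2 + 4*t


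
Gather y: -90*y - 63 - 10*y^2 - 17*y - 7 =-10*y^2 - 107*y - 70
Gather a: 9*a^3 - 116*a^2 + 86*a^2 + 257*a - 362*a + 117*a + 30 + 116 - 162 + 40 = 9*a^3 - 30*a^2 + 12*a + 24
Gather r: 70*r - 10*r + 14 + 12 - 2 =60*r + 24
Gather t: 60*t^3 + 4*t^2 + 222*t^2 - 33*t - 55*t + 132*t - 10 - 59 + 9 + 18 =60*t^3 + 226*t^2 + 44*t - 42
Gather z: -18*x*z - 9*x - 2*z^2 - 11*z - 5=-9*x - 2*z^2 + z*(-18*x - 11) - 5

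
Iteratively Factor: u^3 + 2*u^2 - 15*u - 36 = (u - 4)*(u^2 + 6*u + 9) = (u - 4)*(u + 3)*(u + 3)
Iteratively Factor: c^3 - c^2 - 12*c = (c - 4)*(c^2 + 3*c) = (c - 4)*(c + 3)*(c)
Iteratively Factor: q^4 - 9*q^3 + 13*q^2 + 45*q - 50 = (q - 1)*(q^3 - 8*q^2 + 5*q + 50) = (q - 1)*(q + 2)*(q^2 - 10*q + 25) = (q - 5)*(q - 1)*(q + 2)*(q - 5)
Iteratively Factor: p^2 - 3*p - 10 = (p - 5)*(p + 2)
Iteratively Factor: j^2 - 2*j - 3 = (j + 1)*(j - 3)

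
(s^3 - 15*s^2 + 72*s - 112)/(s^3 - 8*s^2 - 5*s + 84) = (s - 4)/(s + 3)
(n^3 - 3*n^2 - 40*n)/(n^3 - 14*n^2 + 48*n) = (n + 5)/(n - 6)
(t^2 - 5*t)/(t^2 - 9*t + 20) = t/(t - 4)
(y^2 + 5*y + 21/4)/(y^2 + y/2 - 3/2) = (y + 7/2)/(y - 1)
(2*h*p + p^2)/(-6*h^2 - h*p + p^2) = p/(-3*h + p)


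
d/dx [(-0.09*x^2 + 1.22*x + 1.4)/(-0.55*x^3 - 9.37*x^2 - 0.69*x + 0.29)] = (-0.0495*x^4 + 1.342*x^3 + 13.8035*x^2 + 26.1838*x + 1.3198)/(0.3025*x^6 + 10.307*x^5 + 88.5559*x^4 + 12.6116*x^3 - 4.9585*x^2 - 0.4002*x + 0.0841)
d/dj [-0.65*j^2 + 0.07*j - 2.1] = 0.07 - 1.3*j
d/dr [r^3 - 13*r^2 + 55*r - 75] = 3*r^2 - 26*r + 55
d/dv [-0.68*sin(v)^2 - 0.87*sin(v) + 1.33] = -(1.36*sin(v) + 0.87)*cos(v)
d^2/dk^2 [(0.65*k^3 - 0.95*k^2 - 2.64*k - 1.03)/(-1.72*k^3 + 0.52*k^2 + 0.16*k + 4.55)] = (4.45823999999999*k^6 + 45.787776*k^5 - 37.075632*k^4 + 95.111296*k^3 + 231.572616*k^2 - 69.338334*k + 30.669686)/(5.088448*k^9 - 4.615104*k^8 - 0.0247679999999995*k^7 - 39.664144*k^6 + 24.419424*k^5 + 3.782064*k^4 + 104.549444*k^3 - 32.64534*k^2 - 9.9372*k - 94.196375)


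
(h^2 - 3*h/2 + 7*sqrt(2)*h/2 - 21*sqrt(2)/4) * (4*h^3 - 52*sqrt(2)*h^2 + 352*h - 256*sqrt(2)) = 4*h^5 - 38*sqrt(2)*h^4 - 6*h^4 - 12*h^3 + 57*sqrt(2)*h^3 + 18*h^2 + 976*sqrt(2)*h^2 - 1464*sqrt(2)*h - 1792*h + 2688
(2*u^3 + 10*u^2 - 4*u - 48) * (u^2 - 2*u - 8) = 2*u^5 + 6*u^4 - 40*u^3 - 120*u^2 + 128*u + 384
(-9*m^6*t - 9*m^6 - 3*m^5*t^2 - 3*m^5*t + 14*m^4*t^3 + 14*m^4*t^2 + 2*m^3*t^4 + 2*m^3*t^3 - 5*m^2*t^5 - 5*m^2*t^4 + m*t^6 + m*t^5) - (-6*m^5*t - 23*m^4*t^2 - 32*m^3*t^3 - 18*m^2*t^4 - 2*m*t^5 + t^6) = -9*m^6*t - 9*m^6 - 3*m^5*t^2 + 3*m^5*t + 14*m^4*t^3 + 37*m^4*t^2 + 2*m^3*t^4 + 34*m^3*t^3 - 5*m^2*t^5 + 13*m^2*t^4 + m*t^6 + 3*m*t^5 - t^6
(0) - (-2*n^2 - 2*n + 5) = 2*n^2 + 2*n - 5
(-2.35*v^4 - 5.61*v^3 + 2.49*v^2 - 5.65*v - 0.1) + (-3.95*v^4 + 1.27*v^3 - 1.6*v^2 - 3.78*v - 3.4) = -6.3*v^4 - 4.34*v^3 + 0.89*v^2 - 9.43*v - 3.5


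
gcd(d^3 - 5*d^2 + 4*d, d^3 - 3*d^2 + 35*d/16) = d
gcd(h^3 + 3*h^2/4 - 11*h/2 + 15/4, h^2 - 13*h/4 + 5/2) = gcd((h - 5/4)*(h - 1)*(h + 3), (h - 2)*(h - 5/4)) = h - 5/4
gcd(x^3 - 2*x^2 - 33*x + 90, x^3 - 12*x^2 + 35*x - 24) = x - 3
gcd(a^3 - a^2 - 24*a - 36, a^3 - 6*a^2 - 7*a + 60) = a + 3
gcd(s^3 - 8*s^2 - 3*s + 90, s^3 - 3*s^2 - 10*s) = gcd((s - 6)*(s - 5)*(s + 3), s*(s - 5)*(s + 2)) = s - 5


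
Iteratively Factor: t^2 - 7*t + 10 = (t - 2)*(t - 5)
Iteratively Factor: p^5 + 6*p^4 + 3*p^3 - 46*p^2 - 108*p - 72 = (p - 3)*(p^4 + 9*p^3 + 30*p^2 + 44*p + 24) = (p - 3)*(p + 2)*(p^3 + 7*p^2 + 16*p + 12) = (p - 3)*(p + 2)^2*(p^2 + 5*p + 6) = (p - 3)*(p + 2)^3*(p + 3)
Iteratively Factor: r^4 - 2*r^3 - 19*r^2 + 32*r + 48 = (r + 1)*(r^3 - 3*r^2 - 16*r + 48) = (r - 3)*(r + 1)*(r^2 - 16) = (r - 4)*(r - 3)*(r + 1)*(r + 4)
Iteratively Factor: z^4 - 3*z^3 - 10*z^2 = (z - 5)*(z^3 + 2*z^2) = z*(z - 5)*(z^2 + 2*z) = z*(z - 5)*(z + 2)*(z)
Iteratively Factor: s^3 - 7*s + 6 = (s - 2)*(s^2 + 2*s - 3) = (s - 2)*(s + 3)*(s - 1)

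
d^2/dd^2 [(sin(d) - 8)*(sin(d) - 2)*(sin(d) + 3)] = -9*sin(d)^3 + 28*sin(d)^2 + 20*sin(d) - 14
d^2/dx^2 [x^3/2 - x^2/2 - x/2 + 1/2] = 3*x - 1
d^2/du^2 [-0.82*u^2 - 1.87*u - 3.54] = -1.64000000000000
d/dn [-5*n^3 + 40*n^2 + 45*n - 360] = -15*n^2 + 80*n + 45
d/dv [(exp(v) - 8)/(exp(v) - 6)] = 2*exp(v)/(exp(v) - 6)^2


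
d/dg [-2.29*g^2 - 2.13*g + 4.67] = -4.58*g - 2.13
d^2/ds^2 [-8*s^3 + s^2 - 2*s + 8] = 2 - 48*s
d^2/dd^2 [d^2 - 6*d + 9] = 2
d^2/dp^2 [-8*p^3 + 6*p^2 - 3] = 12 - 48*p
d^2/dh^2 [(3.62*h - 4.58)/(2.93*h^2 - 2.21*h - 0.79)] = ((42.8392 - 63.6396*h)*(-2.93*h^2 + 2.21*h + 0.79) - (3.62*h - 4.58)*(5.86*h - 2.21)*(11.72*h - 4.42))/(-2.93*h^2 + 2.21*h + 0.79)^3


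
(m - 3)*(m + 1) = m^2 - 2*m - 3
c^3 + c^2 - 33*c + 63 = (c - 3)^2*(c + 7)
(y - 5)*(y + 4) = y^2 - y - 20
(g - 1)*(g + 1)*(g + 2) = g^3 + 2*g^2 - g - 2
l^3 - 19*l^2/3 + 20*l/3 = l*(l - 5)*(l - 4/3)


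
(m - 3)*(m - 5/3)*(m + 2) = m^3 - 8*m^2/3 - 13*m/3 + 10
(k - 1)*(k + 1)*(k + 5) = k^3 + 5*k^2 - k - 5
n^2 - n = n*(n - 1)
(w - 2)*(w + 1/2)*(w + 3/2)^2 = w^4 + 3*w^3/2 - 13*w^2/4 - 51*w/8 - 9/4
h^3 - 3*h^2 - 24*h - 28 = (h - 7)*(h + 2)^2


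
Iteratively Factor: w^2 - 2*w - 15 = (w + 3)*(w - 5)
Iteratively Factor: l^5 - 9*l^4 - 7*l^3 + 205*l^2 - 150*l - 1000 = (l + 2)*(l^4 - 11*l^3 + 15*l^2 + 175*l - 500) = (l - 5)*(l + 2)*(l^3 - 6*l^2 - 15*l + 100) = (l - 5)*(l + 2)*(l + 4)*(l^2 - 10*l + 25) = (l - 5)^2*(l + 2)*(l + 4)*(l - 5)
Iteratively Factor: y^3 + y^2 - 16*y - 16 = (y - 4)*(y^2 + 5*y + 4) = (y - 4)*(y + 1)*(y + 4)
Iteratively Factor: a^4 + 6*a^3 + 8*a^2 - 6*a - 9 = (a + 3)*(a^3 + 3*a^2 - a - 3) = (a + 3)^2*(a^2 - 1) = (a + 1)*(a + 3)^2*(a - 1)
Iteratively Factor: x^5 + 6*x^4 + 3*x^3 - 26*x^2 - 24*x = (x + 1)*(x^4 + 5*x^3 - 2*x^2 - 24*x) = x*(x + 1)*(x^3 + 5*x^2 - 2*x - 24) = x*(x - 2)*(x + 1)*(x^2 + 7*x + 12) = x*(x - 2)*(x + 1)*(x + 4)*(x + 3)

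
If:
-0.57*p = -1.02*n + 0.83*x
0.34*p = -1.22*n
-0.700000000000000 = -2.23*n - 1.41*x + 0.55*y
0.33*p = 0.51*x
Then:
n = 0.00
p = 0.00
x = 0.00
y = -1.27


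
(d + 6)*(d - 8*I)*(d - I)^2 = d^4 + 6*d^3 - 10*I*d^3 - 17*d^2 - 60*I*d^2 - 102*d + 8*I*d + 48*I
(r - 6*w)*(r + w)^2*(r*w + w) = r^4*w - 4*r^3*w^2 + r^3*w - 11*r^2*w^3 - 4*r^2*w^2 - 6*r*w^4 - 11*r*w^3 - 6*w^4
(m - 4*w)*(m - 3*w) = m^2 - 7*m*w + 12*w^2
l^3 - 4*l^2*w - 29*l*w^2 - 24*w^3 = (l - 8*w)*(l + w)*(l + 3*w)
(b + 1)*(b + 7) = b^2 + 8*b + 7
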